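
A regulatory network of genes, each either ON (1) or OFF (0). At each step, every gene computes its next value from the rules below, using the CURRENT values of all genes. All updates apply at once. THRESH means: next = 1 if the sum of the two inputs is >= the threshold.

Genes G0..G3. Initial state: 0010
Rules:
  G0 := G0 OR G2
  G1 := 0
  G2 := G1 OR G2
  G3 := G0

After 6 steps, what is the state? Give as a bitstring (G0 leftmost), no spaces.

Step 1: G0=G0|G2=0|1=1 G1=0(const) G2=G1|G2=0|1=1 G3=G0=0 -> 1010
Step 2: G0=G0|G2=1|1=1 G1=0(const) G2=G1|G2=0|1=1 G3=G0=1 -> 1011
Step 3: G0=G0|G2=1|1=1 G1=0(const) G2=G1|G2=0|1=1 G3=G0=1 -> 1011
Step 4: G0=G0|G2=1|1=1 G1=0(const) G2=G1|G2=0|1=1 G3=G0=1 -> 1011
Step 5: G0=G0|G2=1|1=1 G1=0(const) G2=G1|G2=0|1=1 G3=G0=1 -> 1011
Step 6: G0=G0|G2=1|1=1 G1=0(const) G2=G1|G2=0|1=1 G3=G0=1 -> 1011

1011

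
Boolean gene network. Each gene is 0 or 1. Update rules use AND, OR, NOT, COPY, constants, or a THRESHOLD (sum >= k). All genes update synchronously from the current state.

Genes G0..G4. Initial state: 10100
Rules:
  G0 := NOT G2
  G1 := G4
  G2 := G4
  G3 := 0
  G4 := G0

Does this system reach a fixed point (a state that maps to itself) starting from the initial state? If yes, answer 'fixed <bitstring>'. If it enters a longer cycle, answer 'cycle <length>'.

Step 0: 10100
Step 1: G0=NOT G2=NOT 1=0 G1=G4=0 G2=G4=0 G3=0(const) G4=G0=1 -> 00001
Step 2: G0=NOT G2=NOT 0=1 G1=G4=1 G2=G4=1 G3=0(const) G4=G0=0 -> 11100
Step 3: G0=NOT G2=NOT 1=0 G1=G4=0 G2=G4=0 G3=0(const) G4=G0=1 -> 00001
Cycle of length 2 starting at step 1 -> no fixed point

Answer: cycle 2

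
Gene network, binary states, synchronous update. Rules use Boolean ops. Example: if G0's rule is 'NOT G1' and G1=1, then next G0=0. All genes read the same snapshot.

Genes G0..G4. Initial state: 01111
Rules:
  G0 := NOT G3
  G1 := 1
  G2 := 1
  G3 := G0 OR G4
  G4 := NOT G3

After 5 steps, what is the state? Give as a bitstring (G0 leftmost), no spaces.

Step 1: G0=NOT G3=NOT 1=0 G1=1(const) G2=1(const) G3=G0|G4=0|1=1 G4=NOT G3=NOT 1=0 -> 01110
Step 2: G0=NOT G3=NOT 1=0 G1=1(const) G2=1(const) G3=G0|G4=0|0=0 G4=NOT G3=NOT 1=0 -> 01100
Step 3: G0=NOT G3=NOT 0=1 G1=1(const) G2=1(const) G3=G0|G4=0|0=0 G4=NOT G3=NOT 0=1 -> 11101
Step 4: G0=NOT G3=NOT 0=1 G1=1(const) G2=1(const) G3=G0|G4=1|1=1 G4=NOT G3=NOT 0=1 -> 11111
Step 5: G0=NOT G3=NOT 1=0 G1=1(const) G2=1(const) G3=G0|G4=1|1=1 G4=NOT G3=NOT 1=0 -> 01110

01110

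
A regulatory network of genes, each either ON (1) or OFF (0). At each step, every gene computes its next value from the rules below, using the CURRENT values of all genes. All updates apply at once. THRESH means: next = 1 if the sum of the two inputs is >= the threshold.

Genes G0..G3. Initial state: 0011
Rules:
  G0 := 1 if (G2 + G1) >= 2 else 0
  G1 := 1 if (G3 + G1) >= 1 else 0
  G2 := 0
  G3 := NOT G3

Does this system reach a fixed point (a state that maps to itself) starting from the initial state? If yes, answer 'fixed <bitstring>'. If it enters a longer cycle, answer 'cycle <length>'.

Answer: cycle 2

Derivation:
Step 0: 0011
Step 1: G0=(1+0>=2)=0 G1=(1+0>=1)=1 G2=0(const) G3=NOT G3=NOT 1=0 -> 0100
Step 2: G0=(0+1>=2)=0 G1=(0+1>=1)=1 G2=0(const) G3=NOT G3=NOT 0=1 -> 0101
Step 3: G0=(0+1>=2)=0 G1=(1+1>=1)=1 G2=0(const) G3=NOT G3=NOT 1=0 -> 0100
Cycle of length 2 starting at step 1 -> no fixed point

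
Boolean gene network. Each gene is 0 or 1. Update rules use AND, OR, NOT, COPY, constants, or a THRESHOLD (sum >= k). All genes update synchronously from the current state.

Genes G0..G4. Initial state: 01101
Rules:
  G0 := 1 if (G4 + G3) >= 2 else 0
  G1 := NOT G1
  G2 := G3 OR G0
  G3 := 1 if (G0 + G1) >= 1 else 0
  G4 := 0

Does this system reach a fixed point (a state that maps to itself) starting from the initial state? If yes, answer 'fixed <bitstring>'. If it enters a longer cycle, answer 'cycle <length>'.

Answer: cycle 2

Derivation:
Step 0: 01101
Step 1: G0=(1+0>=2)=0 G1=NOT G1=NOT 1=0 G2=G3|G0=0|0=0 G3=(0+1>=1)=1 G4=0(const) -> 00010
Step 2: G0=(0+1>=2)=0 G1=NOT G1=NOT 0=1 G2=G3|G0=1|0=1 G3=(0+0>=1)=0 G4=0(const) -> 01100
Step 3: G0=(0+0>=2)=0 G1=NOT G1=NOT 1=0 G2=G3|G0=0|0=0 G3=(0+1>=1)=1 G4=0(const) -> 00010
Cycle of length 2 starting at step 1 -> no fixed point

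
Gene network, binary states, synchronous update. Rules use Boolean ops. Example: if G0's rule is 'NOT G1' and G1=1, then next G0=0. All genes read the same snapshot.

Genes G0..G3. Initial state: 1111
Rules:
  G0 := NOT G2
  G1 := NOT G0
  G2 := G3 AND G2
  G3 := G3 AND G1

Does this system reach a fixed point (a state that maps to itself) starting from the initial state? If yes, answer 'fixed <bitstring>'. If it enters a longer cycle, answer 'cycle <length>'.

Step 0: 1111
Step 1: G0=NOT G2=NOT 1=0 G1=NOT G0=NOT 1=0 G2=G3&G2=1&1=1 G3=G3&G1=1&1=1 -> 0011
Step 2: G0=NOT G2=NOT 1=0 G1=NOT G0=NOT 0=1 G2=G3&G2=1&1=1 G3=G3&G1=1&0=0 -> 0110
Step 3: G0=NOT G2=NOT 1=0 G1=NOT G0=NOT 0=1 G2=G3&G2=0&1=0 G3=G3&G1=0&1=0 -> 0100
Step 4: G0=NOT G2=NOT 0=1 G1=NOT G0=NOT 0=1 G2=G3&G2=0&0=0 G3=G3&G1=0&1=0 -> 1100
Step 5: G0=NOT G2=NOT 0=1 G1=NOT G0=NOT 1=0 G2=G3&G2=0&0=0 G3=G3&G1=0&1=0 -> 1000
Step 6: G0=NOT G2=NOT 0=1 G1=NOT G0=NOT 1=0 G2=G3&G2=0&0=0 G3=G3&G1=0&0=0 -> 1000
Fixed point reached at step 5: 1000

Answer: fixed 1000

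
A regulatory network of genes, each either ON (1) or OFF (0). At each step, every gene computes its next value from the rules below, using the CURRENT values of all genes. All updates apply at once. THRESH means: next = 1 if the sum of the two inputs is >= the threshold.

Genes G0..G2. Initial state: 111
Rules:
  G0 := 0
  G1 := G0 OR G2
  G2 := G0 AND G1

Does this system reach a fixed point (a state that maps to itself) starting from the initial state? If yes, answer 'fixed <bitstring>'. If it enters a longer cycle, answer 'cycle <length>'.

Answer: fixed 000

Derivation:
Step 0: 111
Step 1: G0=0(const) G1=G0|G2=1|1=1 G2=G0&G1=1&1=1 -> 011
Step 2: G0=0(const) G1=G0|G2=0|1=1 G2=G0&G1=0&1=0 -> 010
Step 3: G0=0(const) G1=G0|G2=0|0=0 G2=G0&G1=0&1=0 -> 000
Step 4: G0=0(const) G1=G0|G2=0|0=0 G2=G0&G1=0&0=0 -> 000
Fixed point reached at step 3: 000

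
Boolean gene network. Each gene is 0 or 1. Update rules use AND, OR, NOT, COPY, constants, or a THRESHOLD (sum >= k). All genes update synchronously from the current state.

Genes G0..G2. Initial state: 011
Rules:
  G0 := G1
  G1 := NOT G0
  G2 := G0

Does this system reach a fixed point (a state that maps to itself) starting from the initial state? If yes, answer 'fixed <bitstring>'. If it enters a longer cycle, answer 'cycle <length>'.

Answer: cycle 4

Derivation:
Step 0: 011
Step 1: G0=G1=1 G1=NOT G0=NOT 0=1 G2=G0=0 -> 110
Step 2: G0=G1=1 G1=NOT G0=NOT 1=0 G2=G0=1 -> 101
Step 3: G0=G1=0 G1=NOT G0=NOT 1=0 G2=G0=1 -> 001
Step 4: G0=G1=0 G1=NOT G0=NOT 0=1 G2=G0=0 -> 010
Step 5: G0=G1=1 G1=NOT G0=NOT 0=1 G2=G0=0 -> 110
Cycle of length 4 starting at step 1 -> no fixed point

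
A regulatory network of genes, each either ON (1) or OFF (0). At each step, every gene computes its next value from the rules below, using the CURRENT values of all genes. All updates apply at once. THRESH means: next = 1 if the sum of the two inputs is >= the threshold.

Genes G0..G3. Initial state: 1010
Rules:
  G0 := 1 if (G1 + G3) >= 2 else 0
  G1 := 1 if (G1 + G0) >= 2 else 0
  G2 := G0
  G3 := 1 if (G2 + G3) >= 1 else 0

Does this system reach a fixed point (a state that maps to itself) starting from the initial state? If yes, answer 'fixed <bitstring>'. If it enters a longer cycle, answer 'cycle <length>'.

Step 0: 1010
Step 1: G0=(0+0>=2)=0 G1=(0+1>=2)=0 G2=G0=1 G3=(1+0>=1)=1 -> 0011
Step 2: G0=(0+1>=2)=0 G1=(0+0>=2)=0 G2=G0=0 G3=(1+1>=1)=1 -> 0001
Step 3: G0=(0+1>=2)=0 G1=(0+0>=2)=0 G2=G0=0 G3=(0+1>=1)=1 -> 0001
Fixed point reached at step 2: 0001

Answer: fixed 0001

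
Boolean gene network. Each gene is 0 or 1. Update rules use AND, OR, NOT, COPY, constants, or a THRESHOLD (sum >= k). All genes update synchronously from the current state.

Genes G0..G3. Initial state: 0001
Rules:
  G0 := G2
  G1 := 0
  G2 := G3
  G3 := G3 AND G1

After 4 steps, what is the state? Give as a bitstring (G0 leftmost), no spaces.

Step 1: G0=G2=0 G1=0(const) G2=G3=1 G3=G3&G1=1&0=0 -> 0010
Step 2: G0=G2=1 G1=0(const) G2=G3=0 G3=G3&G1=0&0=0 -> 1000
Step 3: G0=G2=0 G1=0(const) G2=G3=0 G3=G3&G1=0&0=0 -> 0000
Step 4: G0=G2=0 G1=0(const) G2=G3=0 G3=G3&G1=0&0=0 -> 0000

0000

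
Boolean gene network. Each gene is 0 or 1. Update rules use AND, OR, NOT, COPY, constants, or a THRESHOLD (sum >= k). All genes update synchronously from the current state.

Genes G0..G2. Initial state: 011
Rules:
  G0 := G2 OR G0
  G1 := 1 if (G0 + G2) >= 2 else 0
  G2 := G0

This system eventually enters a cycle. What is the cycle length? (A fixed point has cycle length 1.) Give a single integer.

Step 0: 011
Step 1: G0=G2|G0=1|0=1 G1=(0+1>=2)=0 G2=G0=0 -> 100
Step 2: G0=G2|G0=0|1=1 G1=(1+0>=2)=0 G2=G0=1 -> 101
Step 3: G0=G2|G0=1|1=1 G1=(1+1>=2)=1 G2=G0=1 -> 111
Step 4: G0=G2|G0=1|1=1 G1=(1+1>=2)=1 G2=G0=1 -> 111
State from step 4 equals state from step 3 -> cycle length 1

Answer: 1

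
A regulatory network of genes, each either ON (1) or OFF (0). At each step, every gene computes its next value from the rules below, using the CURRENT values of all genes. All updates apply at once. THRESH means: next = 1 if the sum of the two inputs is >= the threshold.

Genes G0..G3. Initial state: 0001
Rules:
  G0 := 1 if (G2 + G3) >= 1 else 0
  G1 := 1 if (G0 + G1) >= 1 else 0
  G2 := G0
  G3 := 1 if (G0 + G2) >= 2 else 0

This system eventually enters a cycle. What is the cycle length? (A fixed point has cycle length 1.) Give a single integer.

Step 0: 0001
Step 1: G0=(0+1>=1)=1 G1=(0+0>=1)=0 G2=G0=0 G3=(0+0>=2)=0 -> 1000
Step 2: G0=(0+0>=1)=0 G1=(1+0>=1)=1 G2=G0=1 G3=(1+0>=2)=0 -> 0110
Step 3: G0=(1+0>=1)=1 G1=(0+1>=1)=1 G2=G0=0 G3=(0+1>=2)=0 -> 1100
Step 4: G0=(0+0>=1)=0 G1=(1+1>=1)=1 G2=G0=1 G3=(1+0>=2)=0 -> 0110
State from step 4 equals state from step 2 -> cycle length 2

Answer: 2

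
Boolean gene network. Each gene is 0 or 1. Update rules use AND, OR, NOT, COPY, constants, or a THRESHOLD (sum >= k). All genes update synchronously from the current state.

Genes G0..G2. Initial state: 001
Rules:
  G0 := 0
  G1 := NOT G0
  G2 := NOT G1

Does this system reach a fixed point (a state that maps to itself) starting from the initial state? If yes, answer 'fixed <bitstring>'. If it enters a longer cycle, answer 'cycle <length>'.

Step 0: 001
Step 1: G0=0(const) G1=NOT G0=NOT 0=1 G2=NOT G1=NOT 0=1 -> 011
Step 2: G0=0(const) G1=NOT G0=NOT 0=1 G2=NOT G1=NOT 1=0 -> 010
Step 3: G0=0(const) G1=NOT G0=NOT 0=1 G2=NOT G1=NOT 1=0 -> 010
Fixed point reached at step 2: 010

Answer: fixed 010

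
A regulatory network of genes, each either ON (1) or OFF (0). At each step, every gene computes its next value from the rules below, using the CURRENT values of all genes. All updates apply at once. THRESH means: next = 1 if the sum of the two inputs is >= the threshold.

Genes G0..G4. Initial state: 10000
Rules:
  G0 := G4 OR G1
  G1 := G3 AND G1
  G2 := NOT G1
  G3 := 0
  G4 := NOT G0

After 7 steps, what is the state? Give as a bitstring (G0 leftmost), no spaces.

Step 1: G0=G4|G1=0|0=0 G1=G3&G1=0&0=0 G2=NOT G1=NOT 0=1 G3=0(const) G4=NOT G0=NOT 1=0 -> 00100
Step 2: G0=G4|G1=0|0=0 G1=G3&G1=0&0=0 G2=NOT G1=NOT 0=1 G3=0(const) G4=NOT G0=NOT 0=1 -> 00101
Step 3: G0=G4|G1=1|0=1 G1=G3&G1=0&0=0 G2=NOT G1=NOT 0=1 G3=0(const) G4=NOT G0=NOT 0=1 -> 10101
Step 4: G0=G4|G1=1|0=1 G1=G3&G1=0&0=0 G2=NOT G1=NOT 0=1 G3=0(const) G4=NOT G0=NOT 1=0 -> 10100
Step 5: G0=G4|G1=0|0=0 G1=G3&G1=0&0=0 G2=NOT G1=NOT 0=1 G3=0(const) G4=NOT G0=NOT 1=0 -> 00100
Step 6: G0=G4|G1=0|0=0 G1=G3&G1=0&0=0 G2=NOT G1=NOT 0=1 G3=0(const) G4=NOT G0=NOT 0=1 -> 00101
Step 7: G0=G4|G1=1|0=1 G1=G3&G1=0&0=0 G2=NOT G1=NOT 0=1 G3=0(const) G4=NOT G0=NOT 0=1 -> 10101

10101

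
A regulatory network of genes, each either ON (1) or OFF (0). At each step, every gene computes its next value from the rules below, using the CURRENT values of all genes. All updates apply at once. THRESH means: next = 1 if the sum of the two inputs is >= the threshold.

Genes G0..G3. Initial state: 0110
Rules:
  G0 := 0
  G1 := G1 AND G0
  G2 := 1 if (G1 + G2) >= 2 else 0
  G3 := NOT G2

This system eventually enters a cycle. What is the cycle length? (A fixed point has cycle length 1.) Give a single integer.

Step 0: 0110
Step 1: G0=0(const) G1=G1&G0=1&0=0 G2=(1+1>=2)=1 G3=NOT G2=NOT 1=0 -> 0010
Step 2: G0=0(const) G1=G1&G0=0&0=0 G2=(0+1>=2)=0 G3=NOT G2=NOT 1=0 -> 0000
Step 3: G0=0(const) G1=G1&G0=0&0=0 G2=(0+0>=2)=0 G3=NOT G2=NOT 0=1 -> 0001
Step 4: G0=0(const) G1=G1&G0=0&0=0 G2=(0+0>=2)=0 G3=NOT G2=NOT 0=1 -> 0001
State from step 4 equals state from step 3 -> cycle length 1

Answer: 1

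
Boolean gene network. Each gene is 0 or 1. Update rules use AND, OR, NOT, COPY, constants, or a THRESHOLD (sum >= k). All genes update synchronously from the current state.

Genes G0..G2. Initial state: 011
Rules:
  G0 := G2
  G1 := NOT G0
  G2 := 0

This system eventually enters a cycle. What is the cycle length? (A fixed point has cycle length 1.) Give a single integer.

Step 0: 011
Step 1: G0=G2=1 G1=NOT G0=NOT 0=1 G2=0(const) -> 110
Step 2: G0=G2=0 G1=NOT G0=NOT 1=0 G2=0(const) -> 000
Step 3: G0=G2=0 G1=NOT G0=NOT 0=1 G2=0(const) -> 010
Step 4: G0=G2=0 G1=NOT G0=NOT 0=1 G2=0(const) -> 010
State from step 4 equals state from step 3 -> cycle length 1

Answer: 1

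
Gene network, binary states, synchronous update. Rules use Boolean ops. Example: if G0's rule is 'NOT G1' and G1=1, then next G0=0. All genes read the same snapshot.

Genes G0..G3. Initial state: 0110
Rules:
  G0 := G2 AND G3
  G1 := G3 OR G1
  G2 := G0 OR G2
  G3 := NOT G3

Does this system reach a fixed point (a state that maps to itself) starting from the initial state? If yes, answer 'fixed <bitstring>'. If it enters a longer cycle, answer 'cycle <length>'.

Answer: cycle 2

Derivation:
Step 0: 0110
Step 1: G0=G2&G3=1&0=0 G1=G3|G1=0|1=1 G2=G0|G2=0|1=1 G3=NOT G3=NOT 0=1 -> 0111
Step 2: G0=G2&G3=1&1=1 G1=G3|G1=1|1=1 G2=G0|G2=0|1=1 G3=NOT G3=NOT 1=0 -> 1110
Step 3: G0=G2&G3=1&0=0 G1=G3|G1=0|1=1 G2=G0|G2=1|1=1 G3=NOT G3=NOT 0=1 -> 0111
Cycle of length 2 starting at step 1 -> no fixed point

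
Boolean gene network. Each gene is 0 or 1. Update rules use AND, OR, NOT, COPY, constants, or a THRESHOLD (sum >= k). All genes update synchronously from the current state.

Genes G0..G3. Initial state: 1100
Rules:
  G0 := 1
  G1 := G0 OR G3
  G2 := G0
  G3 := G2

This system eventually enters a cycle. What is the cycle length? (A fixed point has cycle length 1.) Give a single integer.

Answer: 1

Derivation:
Step 0: 1100
Step 1: G0=1(const) G1=G0|G3=1|0=1 G2=G0=1 G3=G2=0 -> 1110
Step 2: G0=1(const) G1=G0|G3=1|0=1 G2=G0=1 G3=G2=1 -> 1111
Step 3: G0=1(const) G1=G0|G3=1|1=1 G2=G0=1 G3=G2=1 -> 1111
State from step 3 equals state from step 2 -> cycle length 1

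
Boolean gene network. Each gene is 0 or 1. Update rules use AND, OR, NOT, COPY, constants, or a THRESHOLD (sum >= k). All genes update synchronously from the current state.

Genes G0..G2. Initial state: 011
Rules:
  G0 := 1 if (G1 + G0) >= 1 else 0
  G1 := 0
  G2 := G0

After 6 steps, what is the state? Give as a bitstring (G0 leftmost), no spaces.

Step 1: G0=(1+0>=1)=1 G1=0(const) G2=G0=0 -> 100
Step 2: G0=(0+1>=1)=1 G1=0(const) G2=G0=1 -> 101
Step 3: G0=(0+1>=1)=1 G1=0(const) G2=G0=1 -> 101
Step 4: G0=(0+1>=1)=1 G1=0(const) G2=G0=1 -> 101
Step 5: G0=(0+1>=1)=1 G1=0(const) G2=G0=1 -> 101
Step 6: G0=(0+1>=1)=1 G1=0(const) G2=G0=1 -> 101

101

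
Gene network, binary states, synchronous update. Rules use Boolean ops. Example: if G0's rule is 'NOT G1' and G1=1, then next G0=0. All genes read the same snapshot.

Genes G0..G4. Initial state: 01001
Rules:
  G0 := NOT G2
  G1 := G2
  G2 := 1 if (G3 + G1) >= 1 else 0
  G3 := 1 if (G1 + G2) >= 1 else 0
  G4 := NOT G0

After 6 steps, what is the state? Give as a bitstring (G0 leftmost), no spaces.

Step 1: G0=NOT G2=NOT 0=1 G1=G2=0 G2=(0+1>=1)=1 G3=(1+0>=1)=1 G4=NOT G0=NOT 0=1 -> 10111
Step 2: G0=NOT G2=NOT 1=0 G1=G2=1 G2=(1+0>=1)=1 G3=(0+1>=1)=1 G4=NOT G0=NOT 1=0 -> 01110
Step 3: G0=NOT G2=NOT 1=0 G1=G2=1 G2=(1+1>=1)=1 G3=(1+1>=1)=1 G4=NOT G0=NOT 0=1 -> 01111
Step 4: G0=NOT G2=NOT 1=0 G1=G2=1 G2=(1+1>=1)=1 G3=(1+1>=1)=1 G4=NOT G0=NOT 0=1 -> 01111
Step 5: G0=NOT G2=NOT 1=0 G1=G2=1 G2=(1+1>=1)=1 G3=(1+1>=1)=1 G4=NOT G0=NOT 0=1 -> 01111
Step 6: G0=NOT G2=NOT 1=0 G1=G2=1 G2=(1+1>=1)=1 G3=(1+1>=1)=1 G4=NOT G0=NOT 0=1 -> 01111

01111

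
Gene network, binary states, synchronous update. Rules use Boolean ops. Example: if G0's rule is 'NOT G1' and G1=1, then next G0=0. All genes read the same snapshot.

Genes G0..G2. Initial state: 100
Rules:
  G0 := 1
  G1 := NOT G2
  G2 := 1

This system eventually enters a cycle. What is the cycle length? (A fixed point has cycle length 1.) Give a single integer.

Answer: 1

Derivation:
Step 0: 100
Step 1: G0=1(const) G1=NOT G2=NOT 0=1 G2=1(const) -> 111
Step 2: G0=1(const) G1=NOT G2=NOT 1=0 G2=1(const) -> 101
Step 3: G0=1(const) G1=NOT G2=NOT 1=0 G2=1(const) -> 101
State from step 3 equals state from step 2 -> cycle length 1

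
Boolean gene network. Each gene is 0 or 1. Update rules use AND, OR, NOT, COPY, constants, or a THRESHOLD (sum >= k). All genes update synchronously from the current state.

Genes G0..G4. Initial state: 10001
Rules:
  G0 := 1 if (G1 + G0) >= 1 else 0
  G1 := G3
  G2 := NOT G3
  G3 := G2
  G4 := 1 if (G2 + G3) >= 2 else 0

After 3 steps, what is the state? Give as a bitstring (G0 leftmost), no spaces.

Step 1: G0=(0+1>=1)=1 G1=G3=0 G2=NOT G3=NOT 0=1 G3=G2=0 G4=(0+0>=2)=0 -> 10100
Step 2: G0=(0+1>=1)=1 G1=G3=0 G2=NOT G3=NOT 0=1 G3=G2=1 G4=(1+0>=2)=0 -> 10110
Step 3: G0=(0+1>=1)=1 G1=G3=1 G2=NOT G3=NOT 1=0 G3=G2=1 G4=(1+1>=2)=1 -> 11011

11011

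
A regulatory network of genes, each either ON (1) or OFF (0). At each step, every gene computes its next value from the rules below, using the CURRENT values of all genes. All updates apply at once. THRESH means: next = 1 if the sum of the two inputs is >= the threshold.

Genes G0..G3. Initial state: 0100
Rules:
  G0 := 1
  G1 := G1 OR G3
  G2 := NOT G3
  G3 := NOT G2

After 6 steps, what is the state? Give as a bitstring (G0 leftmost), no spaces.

Step 1: G0=1(const) G1=G1|G3=1|0=1 G2=NOT G3=NOT 0=1 G3=NOT G2=NOT 0=1 -> 1111
Step 2: G0=1(const) G1=G1|G3=1|1=1 G2=NOT G3=NOT 1=0 G3=NOT G2=NOT 1=0 -> 1100
Step 3: G0=1(const) G1=G1|G3=1|0=1 G2=NOT G3=NOT 0=1 G3=NOT G2=NOT 0=1 -> 1111
Step 4: G0=1(const) G1=G1|G3=1|1=1 G2=NOT G3=NOT 1=0 G3=NOT G2=NOT 1=0 -> 1100
Step 5: G0=1(const) G1=G1|G3=1|0=1 G2=NOT G3=NOT 0=1 G3=NOT G2=NOT 0=1 -> 1111
Step 6: G0=1(const) G1=G1|G3=1|1=1 G2=NOT G3=NOT 1=0 G3=NOT G2=NOT 1=0 -> 1100

1100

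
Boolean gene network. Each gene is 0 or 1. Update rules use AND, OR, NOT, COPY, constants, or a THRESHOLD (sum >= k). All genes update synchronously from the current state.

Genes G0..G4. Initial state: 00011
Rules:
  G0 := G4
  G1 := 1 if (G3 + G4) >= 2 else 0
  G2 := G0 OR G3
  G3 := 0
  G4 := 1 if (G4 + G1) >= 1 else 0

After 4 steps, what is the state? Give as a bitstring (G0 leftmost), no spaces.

Step 1: G0=G4=1 G1=(1+1>=2)=1 G2=G0|G3=0|1=1 G3=0(const) G4=(1+0>=1)=1 -> 11101
Step 2: G0=G4=1 G1=(0+1>=2)=0 G2=G0|G3=1|0=1 G3=0(const) G4=(1+1>=1)=1 -> 10101
Step 3: G0=G4=1 G1=(0+1>=2)=0 G2=G0|G3=1|0=1 G3=0(const) G4=(1+0>=1)=1 -> 10101
Step 4: G0=G4=1 G1=(0+1>=2)=0 G2=G0|G3=1|0=1 G3=0(const) G4=(1+0>=1)=1 -> 10101

10101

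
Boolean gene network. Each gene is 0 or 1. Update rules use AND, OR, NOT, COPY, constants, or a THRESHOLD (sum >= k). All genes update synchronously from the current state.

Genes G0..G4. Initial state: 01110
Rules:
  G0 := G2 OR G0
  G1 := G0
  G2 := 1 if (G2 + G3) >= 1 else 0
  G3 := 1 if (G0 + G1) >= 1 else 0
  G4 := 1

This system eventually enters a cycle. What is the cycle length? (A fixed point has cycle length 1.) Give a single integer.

Step 0: 01110
Step 1: G0=G2|G0=1|0=1 G1=G0=0 G2=(1+1>=1)=1 G3=(0+1>=1)=1 G4=1(const) -> 10111
Step 2: G0=G2|G0=1|1=1 G1=G0=1 G2=(1+1>=1)=1 G3=(1+0>=1)=1 G4=1(const) -> 11111
Step 3: G0=G2|G0=1|1=1 G1=G0=1 G2=(1+1>=1)=1 G3=(1+1>=1)=1 G4=1(const) -> 11111
State from step 3 equals state from step 2 -> cycle length 1

Answer: 1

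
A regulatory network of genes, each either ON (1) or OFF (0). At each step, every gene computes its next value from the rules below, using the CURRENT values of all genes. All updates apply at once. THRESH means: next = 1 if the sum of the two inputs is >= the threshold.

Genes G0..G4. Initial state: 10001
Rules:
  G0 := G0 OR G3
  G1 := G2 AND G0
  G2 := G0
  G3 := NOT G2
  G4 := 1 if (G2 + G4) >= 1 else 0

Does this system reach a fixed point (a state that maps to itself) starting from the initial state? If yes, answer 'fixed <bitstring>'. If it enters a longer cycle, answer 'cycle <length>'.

Step 0: 10001
Step 1: G0=G0|G3=1|0=1 G1=G2&G0=0&1=0 G2=G0=1 G3=NOT G2=NOT 0=1 G4=(0+1>=1)=1 -> 10111
Step 2: G0=G0|G3=1|1=1 G1=G2&G0=1&1=1 G2=G0=1 G3=NOT G2=NOT 1=0 G4=(1+1>=1)=1 -> 11101
Step 3: G0=G0|G3=1|0=1 G1=G2&G0=1&1=1 G2=G0=1 G3=NOT G2=NOT 1=0 G4=(1+1>=1)=1 -> 11101
Fixed point reached at step 2: 11101

Answer: fixed 11101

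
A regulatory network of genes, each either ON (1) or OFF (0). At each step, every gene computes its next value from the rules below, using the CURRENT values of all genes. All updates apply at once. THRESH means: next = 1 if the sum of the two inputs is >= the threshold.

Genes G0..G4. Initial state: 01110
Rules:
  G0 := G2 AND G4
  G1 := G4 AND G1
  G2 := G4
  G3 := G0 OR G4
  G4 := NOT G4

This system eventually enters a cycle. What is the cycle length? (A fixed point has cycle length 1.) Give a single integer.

Answer: 2

Derivation:
Step 0: 01110
Step 1: G0=G2&G4=1&0=0 G1=G4&G1=0&1=0 G2=G4=0 G3=G0|G4=0|0=0 G4=NOT G4=NOT 0=1 -> 00001
Step 2: G0=G2&G4=0&1=0 G1=G4&G1=1&0=0 G2=G4=1 G3=G0|G4=0|1=1 G4=NOT G4=NOT 1=0 -> 00110
Step 3: G0=G2&G4=1&0=0 G1=G4&G1=0&0=0 G2=G4=0 G3=G0|G4=0|0=0 G4=NOT G4=NOT 0=1 -> 00001
State from step 3 equals state from step 1 -> cycle length 2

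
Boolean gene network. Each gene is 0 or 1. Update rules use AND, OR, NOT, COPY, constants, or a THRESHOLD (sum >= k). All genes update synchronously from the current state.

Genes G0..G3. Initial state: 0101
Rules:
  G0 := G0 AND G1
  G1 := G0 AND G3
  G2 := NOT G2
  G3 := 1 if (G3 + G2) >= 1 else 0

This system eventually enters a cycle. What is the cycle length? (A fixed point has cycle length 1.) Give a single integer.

Answer: 2

Derivation:
Step 0: 0101
Step 1: G0=G0&G1=0&1=0 G1=G0&G3=0&1=0 G2=NOT G2=NOT 0=1 G3=(1+0>=1)=1 -> 0011
Step 2: G0=G0&G1=0&0=0 G1=G0&G3=0&1=0 G2=NOT G2=NOT 1=0 G3=(1+1>=1)=1 -> 0001
Step 3: G0=G0&G1=0&0=0 G1=G0&G3=0&1=0 G2=NOT G2=NOT 0=1 G3=(1+0>=1)=1 -> 0011
State from step 3 equals state from step 1 -> cycle length 2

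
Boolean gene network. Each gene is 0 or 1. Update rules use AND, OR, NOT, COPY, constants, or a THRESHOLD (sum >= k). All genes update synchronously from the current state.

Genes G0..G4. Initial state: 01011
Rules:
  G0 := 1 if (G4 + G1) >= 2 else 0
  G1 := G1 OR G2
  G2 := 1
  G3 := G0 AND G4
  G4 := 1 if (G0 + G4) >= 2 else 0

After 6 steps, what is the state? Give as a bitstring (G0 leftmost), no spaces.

Step 1: G0=(1+1>=2)=1 G1=G1|G2=1|0=1 G2=1(const) G3=G0&G4=0&1=0 G4=(0+1>=2)=0 -> 11100
Step 2: G0=(0+1>=2)=0 G1=G1|G2=1|1=1 G2=1(const) G3=G0&G4=1&0=0 G4=(1+0>=2)=0 -> 01100
Step 3: G0=(0+1>=2)=0 G1=G1|G2=1|1=1 G2=1(const) G3=G0&G4=0&0=0 G4=(0+0>=2)=0 -> 01100
Step 4: G0=(0+1>=2)=0 G1=G1|G2=1|1=1 G2=1(const) G3=G0&G4=0&0=0 G4=(0+0>=2)=0 -> 01100
Step 5: G0=(0+1>=2)=0 G1=G1|G2=1|1=1 G2=1(const) G3=G0&G4=0&0=0 G4=(0+0>=2)=0 -> 01100
Step 6: G0=(0+1>=2)=0 G1=G1|G2=1|1=1 G2=1(const) G3=G0&G4=0&0=0 G4=(0+0>=2)=0 -> 01100

01100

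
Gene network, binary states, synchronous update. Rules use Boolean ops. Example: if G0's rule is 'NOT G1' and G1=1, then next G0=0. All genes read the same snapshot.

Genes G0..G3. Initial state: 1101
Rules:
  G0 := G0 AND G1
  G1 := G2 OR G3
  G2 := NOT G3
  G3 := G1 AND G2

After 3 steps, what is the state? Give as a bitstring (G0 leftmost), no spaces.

Step 1: G0=G0&G1=1&1=1 G1=G2|G3=0|1=1 G2=NOT G3=NOT 1=0 G3=G1&G2=1&0=0 -> 1100
Step 2: G0=G0&G1=1&1=1 G1=G2|G3=0|0=0 G2=NOT G3=NOT 0=1 G3=G1&G2=1&0=0 -> 1010
Step 3: G0=G0&G1=1&0=0 G1=G2|G3=1|0=1 G2=NOT G3=NOT 0=1 G3=G1&G2=0&1=0 -> 0110

0110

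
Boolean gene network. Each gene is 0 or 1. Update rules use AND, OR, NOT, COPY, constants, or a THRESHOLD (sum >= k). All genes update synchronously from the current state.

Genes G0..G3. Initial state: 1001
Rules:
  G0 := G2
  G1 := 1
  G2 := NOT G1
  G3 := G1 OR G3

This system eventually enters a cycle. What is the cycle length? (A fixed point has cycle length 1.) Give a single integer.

Step 0: 1001
Step 1: G0=G2=0 G1=1(const) G2=NOT G1=NOT 0=1 G3=G1|G3=0|1=1 -> 0111
Step 2: G0=G2=1 G1=1(const) G2=NOT G1=NOT 1=0 G3=G1|G3=1|1=1 -> 1101
Step 3: G0=G2=0 G1=1(const) G2=NOT G1=NOT 1=0 G3=G1|G3=1|1=1 -> 0101
Step 4: G0=G2=0 G1=1(const) G2=NOT G1=NOT 1=0 G3=G1|G3=1|1=1 -> 0101
State from step 4 equals state from step 3 -> cycle length 1

Answer: 1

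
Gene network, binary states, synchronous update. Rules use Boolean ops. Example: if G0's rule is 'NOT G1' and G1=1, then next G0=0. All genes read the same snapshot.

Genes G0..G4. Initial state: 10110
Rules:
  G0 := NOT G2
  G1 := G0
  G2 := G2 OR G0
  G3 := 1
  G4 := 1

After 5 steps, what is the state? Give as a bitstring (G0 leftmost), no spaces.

Step 1: G0=NOT G2=NOT 1=0 G1=G0=1 G2=G2|G0=1|1=1 G3=1(const) G4=1(const) -> 01111
Step 2: G0=NOT G2=NOT 1=0 G1=G0=0 G2=G2|G0=1|0=1 G3=1(const) G4=1(const) -> 00111
Step 3: G0=NOT G2=NOT 1=0 G1=G0=0 G2=G2|G0=1|0=1 G3=1(const) G4=1(const) -> 00111
Step 4: G0=NOT G2=NOT 1=0 G1=G0=0 G2=G2|G0=1|0=1 G3=1(const) G4=1(const) -> 00111
Step 5: G0=NOT G2=NOT 1=0 G1=G0=0 G2=G2|G0=1|0=1 G3=1(const) G4=1(const) -> 00111

00111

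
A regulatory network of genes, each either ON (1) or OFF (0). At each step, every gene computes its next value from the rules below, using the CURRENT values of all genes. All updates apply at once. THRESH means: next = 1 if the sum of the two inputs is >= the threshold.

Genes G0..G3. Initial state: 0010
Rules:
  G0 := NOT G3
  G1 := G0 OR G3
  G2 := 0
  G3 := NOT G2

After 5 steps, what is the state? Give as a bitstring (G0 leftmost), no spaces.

Step 1: G0=NOT G3=NOT 0=1 G1=G0|G3=0|0=0 G2=0(const) G3=NOT G2=NOT 1=0 -> 1000
Step 2: G0=NOT G3=NOT 0=1 G1=G0|G3=1|0=1 G2=0(const) G3=NOT G2=NOT 0=1 -> 1101
Step 3: G0=NOT G3=NOT 1=0 G1=G0|G3=1|1=1 G2=0(const) G3=NOT G2=NOT 0=1 -> 0101
Step 4: G0=NOT G3=NOT 1=0 G1=G0|G3=0|1=1 G2=0(const) G3=NOT G2=NOT 0=1 -> 0101
Step 5: G0=NOT G3=NOT 1=0 G1=G0|G3=0|1=1 G2=0(const) G3=NOT G2=NOT 0=1 -> 0101

0101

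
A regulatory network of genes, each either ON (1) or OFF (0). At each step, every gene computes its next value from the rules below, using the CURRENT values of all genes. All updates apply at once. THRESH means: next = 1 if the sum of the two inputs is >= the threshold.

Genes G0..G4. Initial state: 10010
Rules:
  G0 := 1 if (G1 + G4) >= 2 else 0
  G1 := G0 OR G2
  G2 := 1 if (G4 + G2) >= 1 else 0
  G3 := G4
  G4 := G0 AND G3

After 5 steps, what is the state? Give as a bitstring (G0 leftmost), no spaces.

Step 1: G0=(0+0>=2)=0 G1=G0|G2=1|0=1 G2=(0+0>=1)=0 G3=G4=0 G4=G0&G3=1&1=1 -> 01001
Step 2: G0=(1+1>=2)=1 G1=G0|G2=0|0=0 G2=(1+0>=1)=1 G3=G4=1 G4=G0&G3=0&0=0 -> 10110
Step 3: G0=(0+0>=2)=0 G1=G0|G2=1|1=1 G2=(0+1>=1)=1 G3=G4=0 G4=G0&G3=1&1=1 -> 01101
Step 4: G0=(1+1>=2)=1 G1=G0|G2=0|1=1 G2=(1+1>=1)=1 G3=G4=1 G4=G0&G3=0&0=0 -> 11110
Step 5: G0=(1+0>=2)=0 G1=G0|G2=1|1=1 G2=(0+1>=1)=1 G3=G4=0 G4=G0&G3=1&1=1 -> 01101

01101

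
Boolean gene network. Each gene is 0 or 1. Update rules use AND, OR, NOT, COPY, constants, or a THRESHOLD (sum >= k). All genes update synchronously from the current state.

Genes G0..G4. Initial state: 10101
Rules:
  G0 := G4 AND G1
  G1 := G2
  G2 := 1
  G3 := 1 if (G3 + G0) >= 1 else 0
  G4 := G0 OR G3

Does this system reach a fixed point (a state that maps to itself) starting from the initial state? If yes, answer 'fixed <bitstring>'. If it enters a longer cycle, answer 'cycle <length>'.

Step 0: 10101
Step 1: G0=G4&G1=1&0=0 G1=G2=1 G2=1(const) G3=(0+1>=1)=1 G4=G0|G3=1|0=1 -> 01111
Step 2: G0=G4&G1=1&1=1 G1=G2=1 G2=1(const) G3=(1+0>=1)=1 G4=G0|G3=0|1=1 -> 11111
Step 3: G0=G4&G1=1&1=1 G1=G2=1 G2=1(const) G3=(1+1>=1)=1 G4=G0|G3=1|1=1 -> 11111
Fixed point reached at step 2: 11111

Answer: fixed 11111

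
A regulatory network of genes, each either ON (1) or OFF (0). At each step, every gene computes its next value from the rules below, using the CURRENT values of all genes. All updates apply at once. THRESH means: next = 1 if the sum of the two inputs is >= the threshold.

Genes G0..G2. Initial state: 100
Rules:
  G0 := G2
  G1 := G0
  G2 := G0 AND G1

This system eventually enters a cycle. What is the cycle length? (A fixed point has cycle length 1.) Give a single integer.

Step 0: 100
Step 1: G0=G2=0 G1=G0=1 G2=G0&G1=1&0=0 -> 010
Step 2: G0=G2=0 G1=G0=0 G2=G0&G1=0&1=0 -> 000
Step 3: G0=G2=0 G1=G0=0 G2=G0&G1=0&0=0 -> 000
State from step 3 equals state from step 2 -> cycle length 1

Answer: 1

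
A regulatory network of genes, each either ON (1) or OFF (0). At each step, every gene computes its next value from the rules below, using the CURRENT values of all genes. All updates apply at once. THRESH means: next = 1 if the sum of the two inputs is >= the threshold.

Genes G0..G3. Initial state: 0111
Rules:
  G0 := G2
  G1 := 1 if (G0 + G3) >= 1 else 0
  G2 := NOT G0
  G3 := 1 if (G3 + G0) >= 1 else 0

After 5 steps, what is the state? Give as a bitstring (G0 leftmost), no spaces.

Step 1: G0=G2=1 G1=(0+1>=1)=1 G2=NOT G0=NOT 0=1 G3=(1+0>=1)=1 -> 1111
Step 2: G0=G2=1 G1=(1+1>=1)=1 G2=NOT G0=NOT 1=0 G3=(1+1>=1)=1 -> 1101
Step 3: G0=G2=0 G1=(1+1>=1)=1 G2=NOT G0=NOT 1=0 G3=(1+1>=1)=1 -> 0101
Step 4: G0=G2=0 G1=(0+1>=1)=1 G2=NOT G0=NOT 0=1 G3=(1+0>=1)=1 -> 0111
Step 5: G0=G2=1 G1=(0+1>=1)=1 G2=NOT G0=NOT 0=1 G3=(1+0>=1)=1 -> 1111

1111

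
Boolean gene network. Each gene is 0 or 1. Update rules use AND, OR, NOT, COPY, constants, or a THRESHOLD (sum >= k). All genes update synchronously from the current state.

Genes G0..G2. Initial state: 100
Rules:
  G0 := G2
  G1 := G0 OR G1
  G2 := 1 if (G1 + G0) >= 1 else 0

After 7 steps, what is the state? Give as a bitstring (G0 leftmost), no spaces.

Step 1: G0=G2=0 G1=G0|G1=1|0=1 G2=(0+1>=1)=1 -> 011
Step 2: G0=G2=1 G1=G0|G1=0|1=1 G2=(1+0>=1)=1 -> 111
Step 3: G0=G2=1 G1=G0|G1=1|1=1 G2=(1+1>=1)=1 -> 111
Step 4: G0=G2=1 G1=G0|G1=1|1=1 G2=(1+1>=1)=1 -> 111
Step 5: G0=G2=1 G1=G0|G1=1|1=1 G2=(1+1>=1)=1 -> 111
Step 6: G0=G2=1 G1=G0|G1=1|1=1 G2=(1+1>=1)=1 -> 111
Step 7: G0=G2=1 G1=G0|G1=1|1=1 G2=(1+1>=1)=1 -> 111

111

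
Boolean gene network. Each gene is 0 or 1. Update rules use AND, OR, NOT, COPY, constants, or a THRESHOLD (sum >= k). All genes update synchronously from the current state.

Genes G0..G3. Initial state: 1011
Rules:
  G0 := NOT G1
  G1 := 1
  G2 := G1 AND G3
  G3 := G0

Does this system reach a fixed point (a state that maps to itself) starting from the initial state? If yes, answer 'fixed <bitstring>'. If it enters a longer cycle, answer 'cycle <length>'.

Answer: fixed 0100

Derivation:
Step 0: 1011
Step 1: G0=NOT G1=NOT 0=1 G1=1(const) G2=G1&G3=0&1=0 G3=G0=1 -> 1101
Step 2: G0=NOT G1=NOT 1=0 G1=1(const) G2=G1&G3=1&1=1 G3=G0=1 -> 0111
Step 3: G0=NOT G1=NOT 1=0 G1=1(const) G2=G1&G3=1&1=1 G3=G0=0 -> 0110
Step 4: G0=NOT G1=NOT 1=0 G1=1(const) G2=G1&G3=1&0=0 G3=G0=0 -> 0100
Step 5: G0=NOT G1=NOT 1=0 G1=1(const) G2=G1&G3=1&0=0 G3=G0=0 -> 0100
Fixed point reached at step 4: 0100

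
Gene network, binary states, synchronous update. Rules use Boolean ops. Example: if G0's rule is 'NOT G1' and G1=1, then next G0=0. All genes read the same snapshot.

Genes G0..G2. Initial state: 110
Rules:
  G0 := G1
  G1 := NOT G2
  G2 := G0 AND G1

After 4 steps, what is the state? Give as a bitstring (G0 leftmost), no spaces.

Step 1: G0=G1=1 G1=NOT G2=NOT 0=1 G2=G0&G1=1&1=1 -> 111
Step 2: G0=G1=1 G1=NOT G2=NOT 1=0 G2=G0&G1=1&1=1 -> 101
Step 3: G0=G1=0 G1=NOT G2=NOT 1=0 G2=G0&G1=1&0=0 -> 000
Step 4: G0=G1=0 G1=NOT G2=NOT 0=1 G2=G0&G1=0&0=0 -> 010

010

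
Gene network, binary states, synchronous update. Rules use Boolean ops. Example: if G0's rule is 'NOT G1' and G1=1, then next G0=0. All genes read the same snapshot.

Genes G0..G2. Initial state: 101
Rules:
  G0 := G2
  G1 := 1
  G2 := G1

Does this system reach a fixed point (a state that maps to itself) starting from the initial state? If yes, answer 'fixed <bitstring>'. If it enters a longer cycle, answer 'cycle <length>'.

Answer: fixed 111

Derivation:
Step 0: 101
Step 1: G0=G2=1 G1=1(const) G2=G1=0 -> 110
Step 2: G0=G2=0 G1=1(const) G2=G1=1 -> 011
Step 3: G0=G2=1 G1=1(const) G2=G1=1 -> 111
Step 4: G0=G2=1 G1=1(const) G2=G1=1 -> 111
Fixed point reached at step 3: 111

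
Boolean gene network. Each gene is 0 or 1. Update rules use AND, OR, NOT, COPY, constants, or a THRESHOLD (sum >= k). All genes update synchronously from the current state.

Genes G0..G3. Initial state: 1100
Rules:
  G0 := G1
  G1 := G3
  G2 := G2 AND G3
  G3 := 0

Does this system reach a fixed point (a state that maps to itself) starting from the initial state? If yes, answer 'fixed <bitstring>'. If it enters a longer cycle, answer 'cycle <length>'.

Step 0: 1100
Step 1: G0=G1=1 G1=G3=0 G2=G2&G3=0&0=0 G3=0(const) -> 1000
Step 2: G0=G1=0 G1=G3=0 G2=G2&G3=0&0=0 G3=0(const) -> 0000
Step 3: G0=G1=0 G1=G3=0 G2=G2&G3=0&0=0 G3=0(const) -> 0000
Fixed point reached at step 2: 0000

Answer: fixed 0000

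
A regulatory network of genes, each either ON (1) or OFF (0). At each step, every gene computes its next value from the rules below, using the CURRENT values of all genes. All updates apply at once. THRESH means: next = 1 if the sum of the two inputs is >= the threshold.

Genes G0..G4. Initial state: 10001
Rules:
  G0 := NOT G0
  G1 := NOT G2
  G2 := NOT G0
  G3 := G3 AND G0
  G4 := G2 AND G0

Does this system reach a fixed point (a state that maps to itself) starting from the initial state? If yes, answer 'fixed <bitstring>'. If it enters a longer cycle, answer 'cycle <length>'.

Answer: cycle 2

Derivation:
Step 0: 10001
Step 1: G0=NOT G0=NOT 1=0 G1=NOT G2=NOT 0=1 G2=NOT G0=NOT 1=0 G3=G3&G0=0&1=0 G4=G2&G0=0&1=0 -> 01000
Step 2: G0=NOT G0=NOT 0=1 G1=NOT G2=NOT 0=1 G2=NOT G0=NOT 0=1 G3=G3&G0=0&0=0 G4=G2&G0=0&0=0 -> 11100
Step 3: G0=NOT G0=NOT 1=0 G1=NOT G2=NOT 1=0 G2=NOT G0=NOT 1=0 G3=G3&G0=0&1=0 G4=G2&G0=1&1=1 -> 00001
Step 4: G0=NOT G0=NOT 0=1 G1=NOT G2=NOT 0=1 G2=NOT G0=NOT 0=1 G3=G3&G0=0&0=0 G4=G2&G0=0&0=0 -> 11100
Cycle of length 2 starting at step 2 -> no fixed point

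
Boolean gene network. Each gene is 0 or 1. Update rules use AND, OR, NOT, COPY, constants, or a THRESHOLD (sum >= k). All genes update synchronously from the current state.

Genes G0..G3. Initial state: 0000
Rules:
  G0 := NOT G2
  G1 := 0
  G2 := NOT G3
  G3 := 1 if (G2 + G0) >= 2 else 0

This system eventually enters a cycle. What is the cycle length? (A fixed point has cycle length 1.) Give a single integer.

Answer: 3

Derivation:
Step 0: 0000
Step 1: G0=NOT G2=NOT 0=1 G1=0(const) G2=NOT G3=NOT 0=1 G3=(0+0>=2)=0 -> 1010
Step 2: G0=NOT G2=NOT 1=0 G1=0(const) G2=NOT G3=NOT 0=1 G3=(1+1>=2)=1 -> 0011
Step 3: G0=NOT G2=NOT 1=0 G1=0(const) G2=NOT G3=NOT 1=0 G3=(1+0>=2)=0 -> 0000
State from step 3 equals state from step 0 -> cycle length 3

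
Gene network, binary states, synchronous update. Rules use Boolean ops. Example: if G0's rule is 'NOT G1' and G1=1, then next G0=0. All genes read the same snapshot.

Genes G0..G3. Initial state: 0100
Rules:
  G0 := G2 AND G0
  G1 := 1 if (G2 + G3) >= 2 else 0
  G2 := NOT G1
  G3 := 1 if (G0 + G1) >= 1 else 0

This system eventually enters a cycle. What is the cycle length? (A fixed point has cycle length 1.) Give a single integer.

Step 0: 0100
Step 1: G0=G2&G0=0&0=0 G1=(0+0>=2)=0 G2=NOT G1=NOT 1=0 G3=(0+1>=1)=1 -> 0001
Step 2: G0=G2&G0=0&0=0 G1=(0+1>=2)=0 G2=NOT G1=NOT 0=1 G3=(0+0>=1)=0 -> 0010
Step 3: G0=G2&G0=1&0=0 G1=(1+0>=2)=0 G2=NOT G1=NOT 0=1 G3=(0+0>=1)=0 -> 0010
State from step 3 equals state from step 2 -> cycle length 1

Answer: 1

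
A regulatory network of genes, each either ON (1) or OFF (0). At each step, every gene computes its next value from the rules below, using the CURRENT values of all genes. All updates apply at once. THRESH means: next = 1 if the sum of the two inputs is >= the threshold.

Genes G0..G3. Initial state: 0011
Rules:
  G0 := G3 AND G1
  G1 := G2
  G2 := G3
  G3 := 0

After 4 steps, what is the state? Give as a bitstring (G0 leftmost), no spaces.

Step 1: G0=G3&G1=1&0=0 G1=G2=1 G2=G3=1 G3=0(const) -> 0110
Step 2: G0=G3&G1=0&1=0 G1=G2=1 G2=G3=0 G3=0(const) -> 0100
Step 3: G0=G3&G1=0&1=0 G1=G2=0 G2=G3=0 G3=0(const) -> 0000
Step 4: G0=G3&G1=0&0=0 G1=G2=0 G2=G3=0 G3=0(const) -> 0000

0000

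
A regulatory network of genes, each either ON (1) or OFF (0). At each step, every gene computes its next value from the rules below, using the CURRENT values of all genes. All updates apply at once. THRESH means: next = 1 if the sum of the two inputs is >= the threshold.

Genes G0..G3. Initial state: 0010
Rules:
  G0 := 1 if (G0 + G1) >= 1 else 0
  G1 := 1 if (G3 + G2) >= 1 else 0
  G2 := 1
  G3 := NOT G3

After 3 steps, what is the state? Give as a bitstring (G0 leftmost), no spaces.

Step 1: G0=(0+0>=1)=0 G1=(0+1>=1)=1 G2=1(const) G3=NOT G3=NOT 0=1 -> 0111
Step 2: G0=(0+1>=1)=1 G1=(1+1>=1)=1 G2=1(const) G3=NOT G3=NOT 1=0 -> 1110
Step 3: G0=(1+1>=1)=1 G1=(0+1>=1)=1 G2=1(const) G3=NOT G3=NOT 0=1 -> 1111

1111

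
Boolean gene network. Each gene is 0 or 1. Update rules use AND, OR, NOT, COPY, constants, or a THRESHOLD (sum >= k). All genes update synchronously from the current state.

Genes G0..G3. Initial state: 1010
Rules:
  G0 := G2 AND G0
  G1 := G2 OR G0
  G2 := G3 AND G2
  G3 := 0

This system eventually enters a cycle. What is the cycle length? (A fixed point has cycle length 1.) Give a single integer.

Answer: 1

Derivation:
Step 0: 1010
Step 1: G0=G2&G0=1&1=1 G1=G2|G0=1|1=1 G2=G3&G2=0&1=0 G3=0(const) -> 1100
Step 2: G0=G2&G0=0&1=0 G1=G2|G0=0|1=1 G2=G3&G2=0&0=0 G3=0(const) -> 0100
Step 3: G0=G2&G0=0&0=0 G1=G2|G0=0|0=0 G2=G3&G2=0&0=0 G3=0(const) -> 0000
Step 4: G0=G2&G0=0&0=0 G1=G2|G0=0|0=0 G2=G3&G2=0&0=0 G3=0(const) -> 0000
State from step 4 equals state from step 3 -> cycle length 1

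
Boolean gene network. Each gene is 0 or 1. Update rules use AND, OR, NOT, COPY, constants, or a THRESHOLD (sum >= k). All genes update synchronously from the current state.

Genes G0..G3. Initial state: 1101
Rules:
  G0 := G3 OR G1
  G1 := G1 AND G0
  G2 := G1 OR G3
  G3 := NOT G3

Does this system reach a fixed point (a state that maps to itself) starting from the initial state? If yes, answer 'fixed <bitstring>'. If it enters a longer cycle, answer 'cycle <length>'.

Step 0: 1101
Step 1: G0=G3|G1=1|1=1 G1=G1&G0=1&1=1 G2=G1|G3=1|1=1 G3=NOT G3=NOT 1=0 -> 1110
Step 2: G0=G3|G1=0|1=1 G1=G1&G0=1&1=1 G2=G1|G3=1|0=1 G3=NOT G3=NOT 0=1 -> 1111
Step 3: G0=G3|G1=1|1=1 G1=G1&G0=1&1=1 G2=G1|G3=1|1=1 G3=NOT G3=NOT 1=0 -> 1110
Cycle of length 2 starting at step 1 -> no fixed point

Answer: cycle 2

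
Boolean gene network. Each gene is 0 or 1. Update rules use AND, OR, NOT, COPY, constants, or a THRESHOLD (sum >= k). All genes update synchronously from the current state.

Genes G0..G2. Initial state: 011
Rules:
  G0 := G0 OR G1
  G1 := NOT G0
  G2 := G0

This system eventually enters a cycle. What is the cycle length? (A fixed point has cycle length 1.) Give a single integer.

Step 0: 011
Step 1: G0=G0|G1=0|1=1 G1=NOT G0=NOT 0=1 G2=G0=0 -> 110
Step 2: G0=G0|G1=1|1=1 G1=NOT G0=NOT 1=0 G2=G0=1 -> 101
Step 3: G0=G0|G1=1|0=1 G1=NOT G0=NOT 1=0 G2=G0=1 -> 101
State from step 3 equals state from step 2 -> cycle length 1

Answer: 1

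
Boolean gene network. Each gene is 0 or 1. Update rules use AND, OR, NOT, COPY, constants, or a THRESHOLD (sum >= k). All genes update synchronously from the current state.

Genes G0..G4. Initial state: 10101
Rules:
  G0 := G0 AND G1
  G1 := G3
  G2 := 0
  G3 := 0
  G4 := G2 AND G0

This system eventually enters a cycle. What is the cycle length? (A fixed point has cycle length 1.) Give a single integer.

Step 0: 10101
Step 1: G0=G0&G1=1&0=0 G1=G3=0 G2=0(const) G3=0(const) G4=G2&G0=1&1=1 -> 00001
Step 2: G0=G0&G1=0&0=0 G1=G3=0 G2=0(const) G3=0(const) G4=G2&G0=0&0=0 -> 00000
Step 3: G0=G0&G1=0&0=0 G1=G3=0 G2=0(const) G3=0(const) G4=G2&G0=0&0=0 -> 00000
State from step 3 equals state from step 2 -> cycle length 1

Answer: 1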